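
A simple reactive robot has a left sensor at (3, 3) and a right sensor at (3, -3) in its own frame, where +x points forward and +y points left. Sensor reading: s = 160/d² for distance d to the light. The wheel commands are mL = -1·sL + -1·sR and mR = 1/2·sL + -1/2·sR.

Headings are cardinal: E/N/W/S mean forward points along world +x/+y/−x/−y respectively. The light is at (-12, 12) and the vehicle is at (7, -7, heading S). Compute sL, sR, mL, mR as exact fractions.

left sensor world pos  = (10, -10); dL² = 968
right sensor world pos = (4, -10); dR² = 740
sL = 160/968 = 20/121
sR = 160/740 = 8/37
mL = -1·sL + -1·sR = -1708/4477
mR = 1/2·sL + -1/2·sR = -114/4477

20/121 8/37 -1708/4477 -114/4477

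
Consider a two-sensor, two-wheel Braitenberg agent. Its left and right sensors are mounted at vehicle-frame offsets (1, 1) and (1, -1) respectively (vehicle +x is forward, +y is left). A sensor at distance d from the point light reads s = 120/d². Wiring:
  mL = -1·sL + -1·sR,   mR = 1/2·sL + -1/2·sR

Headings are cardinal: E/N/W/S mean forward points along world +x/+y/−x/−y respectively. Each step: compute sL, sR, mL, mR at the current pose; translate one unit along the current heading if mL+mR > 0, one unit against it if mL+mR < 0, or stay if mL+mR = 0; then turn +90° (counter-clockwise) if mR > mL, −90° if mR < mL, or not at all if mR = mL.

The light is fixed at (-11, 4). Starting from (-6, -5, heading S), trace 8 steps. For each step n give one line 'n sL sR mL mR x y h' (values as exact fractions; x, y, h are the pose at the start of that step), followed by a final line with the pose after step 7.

n=0: pose=(-6,-5,S); sL=15/17, sR=30/29; mL=-945/493, mR=-75/986; mL+mR=-1965/986 → advance -1; mR−mL=1815/986 → turn +1·90°
n=1: pose=(-6,-4,E); sL=24/17, sR=40/39; mL=-1616/663, mR=128/663; mL+mR=-496/221 → advance -1; mR−mL=1744/663 → turn +1·90°
n=2: pose=(-7,-4,N); sL=60/29, sR=60/37; mL=-3960/1073, mR=240/1073; mL+mR=-3720/1073 → advance -1; mR−mL=4200/1073 → turn +1·90°
n=3: pose=(-7,-5,W); sL=120/109, sR=120/73; mL=-21840/7957, mR=-2160/7957; mL+mR=-24000/7957 → advance -1; mR−mL=19680/7957 → turn +1·90°
n=4: pose=(-6,-5,S); sL=15/17, sR=30/29; mL=-945/493, mR=-75/986; mL+mR=-1965/986 → advance -1; mR−mL=1815/986 → turn +1·90°
n=5: pose=(-6,-4,E); sL=24/17, sR=40/39; mL=-1616/663, mR=128/663; mL+mR=-496/221 → advance -1; mR−mL=1744/663 → turn +1·90°
n=6: pose=(-7,-4,N); sL=60/29, sR=60/37; mL=-3960/1073, mR=240/1073; mL+mR=-3720/1073 → advance -1; mR−mL=4200/1073 → turn +1·90°
n=7: pose=(-7,-5,W); sL=120/109, sR=120/73; mL=-21840/7957, mR=-2160/7957; mL+mR=-24000/7957 → advance -1; mR−mL=19680/7957 → turn +1·90°

0 15/17 30/29 -945/493 -75/986 -6 -5 S
1 24/17 40/39 -1616/663 128/663 -6 -4 E
2 60/29 60/37 -3960/1073 240/1073 -7 -4 N
3 120/109 120/73 -21840/7957 -2160/7957 -7 -5 W
4 15/17 30/29 -945/493 -75/986 -6 -5 S
5 24/17 40/39 -1616/663 128/663 -6 -4 E
6 60/29 60/37 -3960/1073 240/1073 -7 -4 N
7 120/109 120/73 -21840/7957 -2160/7957 -7 -5 W
final -6 -5 S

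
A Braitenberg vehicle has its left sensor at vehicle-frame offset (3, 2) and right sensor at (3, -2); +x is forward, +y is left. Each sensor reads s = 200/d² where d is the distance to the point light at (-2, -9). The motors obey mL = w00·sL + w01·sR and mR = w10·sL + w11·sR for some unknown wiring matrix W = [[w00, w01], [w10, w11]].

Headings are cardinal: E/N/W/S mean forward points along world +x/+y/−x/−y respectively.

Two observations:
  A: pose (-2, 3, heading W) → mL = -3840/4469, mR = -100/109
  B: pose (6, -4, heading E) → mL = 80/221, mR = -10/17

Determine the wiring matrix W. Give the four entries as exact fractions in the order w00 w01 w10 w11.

obs A: pose=(-2,3,W) → sL=200/109, sR=40/41, mL=-3840/4469, mR=-100/109
obs B: pose=(6,-4,E) → sL=20/17, sR=20/13, mL=80/221, mR=-10/17
sensor matrix S = [[200/109, 40/41], [20/17, 20/13]]; det S = 1654400/987649
solve [mL_A; mL_B] = S·[w00; w01] and [mR_A; mR_B] = S·[w10; w11]:
  w00 = -1, w01 = 1, w10 = -1/2, w11 = 0

-1 1 -1/2 0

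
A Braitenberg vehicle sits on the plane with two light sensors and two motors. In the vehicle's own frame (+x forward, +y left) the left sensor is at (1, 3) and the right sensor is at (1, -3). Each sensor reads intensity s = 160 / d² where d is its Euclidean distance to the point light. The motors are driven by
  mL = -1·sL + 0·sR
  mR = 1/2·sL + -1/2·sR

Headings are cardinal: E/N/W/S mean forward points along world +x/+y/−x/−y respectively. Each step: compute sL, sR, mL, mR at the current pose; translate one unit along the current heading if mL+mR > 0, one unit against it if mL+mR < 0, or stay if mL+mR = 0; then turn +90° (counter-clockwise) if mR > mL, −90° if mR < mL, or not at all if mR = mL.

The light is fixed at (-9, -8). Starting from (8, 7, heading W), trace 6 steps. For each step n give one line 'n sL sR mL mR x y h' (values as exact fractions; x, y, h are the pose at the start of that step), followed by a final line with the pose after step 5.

0 2/5 8/29 -2/5 9/145 8 7 W
1 160/637 160/421 -160/637 -17280/268177 9 7 S
2 80/361 16/53 -80/361 -768/19133 9 8 E
3 32/97 160/689 -32/97 3264/66833 8 8 N
4 2/5 8/29 -2/5 9/145 8 7 W
5 160/637 160/421 -160/637 -17280/268177 9 7 S
final 9 8 E

n=0: pose=(8,7,W); sL=2/5, sR=8/29; mL=-2/5, mR=9/145; mL+mR=-49/145 → advance -1; mR−mL=67/145 → turn +1·90°
n=1: pose=(9,7,S); sL=160/637, sR=160/421; mL=-160/637, mR=-17280/268177; mL+mR=-84640/268177 → advance -1; mR−mL=50080/268177 → turn +1·90°
n=2: pose=(9,8,E); sL=80/361, sR=16/53; mL=-80/361, mR=-768/19133; mL+mR=-5008/19133 → advance -1; mR−mL=3472/19133 → turn +1·90°
n=3: pose=(8,8,N); sL=32/97, sR=160/689; mL=-32/97, mR=3264/66833; mL+mR=-18784/66833 → advance -1; mR−mL=25312/66833 → turn +1·90°
n=4: pose=(8,7,W); sL=2/5, sR=8/29; mL=-2/5, mR=9/145; mL+mR=-49/145 → advance -1; mR−mL=67/145 → turn +1·90°
n=5: pose=(9,7,S); sL=160/637, sR=160/421; mL=-160/637, mR=-17280/268177; mL+mR=-84640/268177 → advance -1; mR−mL=50080/268177 → turn +1·90°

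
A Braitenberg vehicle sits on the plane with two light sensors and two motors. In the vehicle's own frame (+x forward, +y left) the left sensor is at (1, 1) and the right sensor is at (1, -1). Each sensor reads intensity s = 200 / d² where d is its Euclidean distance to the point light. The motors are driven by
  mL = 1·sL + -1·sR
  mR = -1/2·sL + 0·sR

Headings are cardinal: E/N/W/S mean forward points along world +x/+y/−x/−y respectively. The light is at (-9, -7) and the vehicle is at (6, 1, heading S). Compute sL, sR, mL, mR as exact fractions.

left sensor world pos  = (7, 0); dL² = 305
right sensor world pos = (5, 0); dR² = 245
sL = 200/305 = 40/61
sR = 200/245 = 40/49
mL = 1·sL + -1·sR = -480/2989
mR = -1/2·sL + 0·sR = -20/61

40/61 40/49 -480/2989 -20/61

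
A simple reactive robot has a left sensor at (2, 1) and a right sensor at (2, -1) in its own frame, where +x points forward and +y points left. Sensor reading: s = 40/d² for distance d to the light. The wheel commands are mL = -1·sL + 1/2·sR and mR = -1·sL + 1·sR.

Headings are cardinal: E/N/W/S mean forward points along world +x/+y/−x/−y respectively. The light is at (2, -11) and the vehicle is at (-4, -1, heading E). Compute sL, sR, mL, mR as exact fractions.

40/137 40/97 -1140/13289 1600/13289

left sensor world pos  = (-2, 0); dL² = 137
right sensor world pos = (-2, -2); dR² = 97
sL = 40/137 = 40/137
sR = 40/97 = 40/97
mL = -1·sL + 1/2·sR = -1140/13289
mR = -1·sL + 1·sR = 1600/13289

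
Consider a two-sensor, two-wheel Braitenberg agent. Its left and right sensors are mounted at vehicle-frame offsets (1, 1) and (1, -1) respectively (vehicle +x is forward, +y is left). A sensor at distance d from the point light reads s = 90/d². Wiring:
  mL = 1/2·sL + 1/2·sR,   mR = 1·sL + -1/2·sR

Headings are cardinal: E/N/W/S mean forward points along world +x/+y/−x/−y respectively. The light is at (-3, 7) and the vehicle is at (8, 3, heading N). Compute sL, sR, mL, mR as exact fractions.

90/109 10/17 1310/1853 985/1853

left sensor world pos  = (7, 4); dL² = 109
right sensor world pos = (9, 4); dR² = 153
sL = 90/109 = 90/109
sR = 90/153 = 10/17
mL = 1/2·sL + 1/2·sR = 1310/1853
mR = 1·sL + -1/2·sR = 985/1853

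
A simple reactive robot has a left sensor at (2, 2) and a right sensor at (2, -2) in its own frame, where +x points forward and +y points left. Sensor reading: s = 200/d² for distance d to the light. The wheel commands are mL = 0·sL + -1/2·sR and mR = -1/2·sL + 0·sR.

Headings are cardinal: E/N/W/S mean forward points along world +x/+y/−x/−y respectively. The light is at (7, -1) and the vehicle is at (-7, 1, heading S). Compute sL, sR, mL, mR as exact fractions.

left sensor world pos  = (-5, -1); dL² = 144
right sensor world pos = (-9, -1); dR² = 256
sL = 200/144 = 25/18
sR = 200/256 = 25/32
mL = 0·sL + -1/2·sR = -25/64
mR = -1/2·sL + 0·sR = -25/36

25/18 25/32 -25/64 -25/36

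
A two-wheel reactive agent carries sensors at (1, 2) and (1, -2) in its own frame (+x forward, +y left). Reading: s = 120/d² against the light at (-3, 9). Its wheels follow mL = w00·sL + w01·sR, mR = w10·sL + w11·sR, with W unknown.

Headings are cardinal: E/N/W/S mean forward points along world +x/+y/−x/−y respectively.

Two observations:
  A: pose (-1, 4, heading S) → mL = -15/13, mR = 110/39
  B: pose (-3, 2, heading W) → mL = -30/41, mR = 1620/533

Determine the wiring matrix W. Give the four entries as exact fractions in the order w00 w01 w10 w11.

-1/2 0 1/2 1/2

obs A: pose=(-1,4,S) → sL=30/13, sR=10/3, mL=-15/13, mR=110/39
obs B: pose=(-3,2,W) → sL=60/41, sR=60/13, mL=-30/41, mR=1620/533
sensor matrix S = [[30/13, 10/3], [60/41, 60/13]]; det S = 40000/6929
solve [mL_A; mL_B] = S·[w00; w01] and [mR_A; mR_B] = S·[w10; w11]:
  w00 = -1/2, w01 = 0, w10 = 1/2, w11 = 1/2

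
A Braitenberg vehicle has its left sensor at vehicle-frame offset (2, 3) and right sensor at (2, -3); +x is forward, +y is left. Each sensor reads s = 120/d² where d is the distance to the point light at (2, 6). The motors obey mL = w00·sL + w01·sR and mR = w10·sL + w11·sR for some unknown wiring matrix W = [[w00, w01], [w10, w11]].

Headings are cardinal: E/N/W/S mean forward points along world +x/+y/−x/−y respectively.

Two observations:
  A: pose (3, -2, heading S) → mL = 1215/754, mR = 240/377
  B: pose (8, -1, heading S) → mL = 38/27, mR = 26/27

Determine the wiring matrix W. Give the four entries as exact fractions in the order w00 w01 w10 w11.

1 1/2 -1/2 1

obs A: pose=(3,-2,S) → sL=30/29, sR=15/13, mL=1215/754, mR=240/377
obs B: pose=(8,-1,S) → sL=20/27, sR=4/3, mL=38/27, mR=26/27
sensor matrix S = [[30/29, 15/13], [20/27, 4/3]]; det S = 1780/3393
solve [mL_A; mL_B] = S·[w00; w01] and [mR_A; mR_B] = S·[w10; w11]:
  w00 = 1, w01 = 1/2, w10 = -1/2, w11 = 1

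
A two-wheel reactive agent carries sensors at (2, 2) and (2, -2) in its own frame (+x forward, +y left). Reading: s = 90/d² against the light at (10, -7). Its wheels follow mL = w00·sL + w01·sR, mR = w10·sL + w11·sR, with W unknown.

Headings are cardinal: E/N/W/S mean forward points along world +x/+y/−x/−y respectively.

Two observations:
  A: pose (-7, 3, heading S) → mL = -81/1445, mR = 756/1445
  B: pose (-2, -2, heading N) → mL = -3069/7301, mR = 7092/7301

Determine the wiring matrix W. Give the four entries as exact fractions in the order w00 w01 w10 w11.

1/2 -1 1 1

obs A: pose=(-7,3,S) → sL=90/289, sR=18/85, mL=-81/1445, mR=756/1445
obs B: pose=(-2,-2,N) → sL=18/49, sR=90/149, mL=-3069/7301, mR=7092/7301
sensor matrix S = [[90/289, 18/85], [18/49, 90/149]]; det S = 1163808/10549945
solve [mL_A; mL_B] = S·[w00; w01] and [mR_A; mR_B] = S·[w10; w11]:
  w00 = 1/2, w01 = -1, w10 = 1, w11 = 1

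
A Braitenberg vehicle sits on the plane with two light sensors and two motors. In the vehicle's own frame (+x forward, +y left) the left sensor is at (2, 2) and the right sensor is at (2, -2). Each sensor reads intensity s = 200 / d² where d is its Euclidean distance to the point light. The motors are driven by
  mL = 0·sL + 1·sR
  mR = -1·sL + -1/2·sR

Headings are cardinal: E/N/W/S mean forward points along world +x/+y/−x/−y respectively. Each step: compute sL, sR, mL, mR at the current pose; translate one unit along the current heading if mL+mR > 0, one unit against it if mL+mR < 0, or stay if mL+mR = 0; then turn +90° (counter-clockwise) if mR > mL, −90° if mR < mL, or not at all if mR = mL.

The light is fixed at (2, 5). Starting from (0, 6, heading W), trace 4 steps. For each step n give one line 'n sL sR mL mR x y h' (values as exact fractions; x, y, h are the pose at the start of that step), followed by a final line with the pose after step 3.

0 200/17 8 8 -268/17 0 6 W
1 100/9 20 20 -190/9 1 6 N
2 40 40 40 -60 1 5 E
3 50 10 10 -55 0 5 S
final 0 6 W

n=0: pose=(0,6,W); sL=200/17, sR=8; mL=8, mR=-268/17; mL+mR=-132/17 → advance -1; mR−mL=-404/17 → turn -1·90°
n=1: pose=(1,6,N); sL=100/9, sR=20; mL=20, mR=-190/9; mL+mR=-10/9 → advance -1; mR−mL=-370/9 → turn -1·90°
n=2: pose=(1,5,E); sL=40, sR=40; mL=40, mR=-60; mL+mR=-20 → advance -1; mR−mL=-100 → turn -1·90°
n=3: pose=(0,5,S); sL=50, sR=10; mL=10, mR=-55; mL+mR=-45 → advance -1; mR−mL=-65 → turn -1·90°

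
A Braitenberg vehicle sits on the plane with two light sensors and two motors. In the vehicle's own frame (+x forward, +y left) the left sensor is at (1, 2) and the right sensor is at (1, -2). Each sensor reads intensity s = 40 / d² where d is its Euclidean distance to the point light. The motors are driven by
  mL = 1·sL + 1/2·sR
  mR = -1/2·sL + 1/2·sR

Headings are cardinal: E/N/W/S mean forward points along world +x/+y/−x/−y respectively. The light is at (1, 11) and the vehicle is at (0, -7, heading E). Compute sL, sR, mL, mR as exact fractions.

5/32 1/10 33/160 -9/320

left sensor world pos  = (1, -5); dL² = 256
right sensor world pos = (1, -9); dR² = 400
sL = 40/256 = 5/32
sR = 40/400 = 1/10
mL = 1·sL + 1/2·sR = 33/160
mR = -1/2·sL + 1/2·sR = -9/320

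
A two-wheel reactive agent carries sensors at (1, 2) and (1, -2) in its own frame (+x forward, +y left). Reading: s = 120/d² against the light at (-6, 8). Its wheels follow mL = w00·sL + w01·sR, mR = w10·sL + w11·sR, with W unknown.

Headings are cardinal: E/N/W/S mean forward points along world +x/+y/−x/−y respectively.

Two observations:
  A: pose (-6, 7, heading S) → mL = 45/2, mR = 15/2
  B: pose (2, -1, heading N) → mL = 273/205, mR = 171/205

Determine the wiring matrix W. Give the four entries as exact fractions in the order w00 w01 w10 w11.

1/2 1 1 -1/2

obs A: pose=(-6,7,S) → sL=15, sR=15, mL=45/2, mR=15/2
obs B: pose=(2,-1,N) → sL=6/5, sR=30/41, mL=273/205, mR=171/205
sensor matrix S = [[15, 15], [6/5, 30/41]]; det S = -288/41
solve [mL_A; mL_B] = S·[w00; w01] and [mR_A; mR_B] = S·[w10; w11]:
  w00 = 1/2, w01 = 1, w10 = 1, w11 = -1/2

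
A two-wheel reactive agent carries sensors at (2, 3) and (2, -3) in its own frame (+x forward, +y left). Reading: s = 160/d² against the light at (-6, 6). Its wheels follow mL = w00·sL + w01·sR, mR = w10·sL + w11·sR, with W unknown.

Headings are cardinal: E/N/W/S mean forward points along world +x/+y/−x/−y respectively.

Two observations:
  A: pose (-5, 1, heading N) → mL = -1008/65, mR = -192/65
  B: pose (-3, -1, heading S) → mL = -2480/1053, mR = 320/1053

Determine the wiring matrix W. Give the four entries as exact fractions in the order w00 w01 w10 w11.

-1 -1/2 -1/2 1/2

obs A: pose=(-5,1,N) → sL=160/13, sR=32/5, mL=-1008/65, mR=-192/65
obs B: pose=(-3,-1,S) → sL=160/117, sR=160/81, mL=-2480/1053, mR=320/1053
sensor matrix S = [[160/13, 32/5], [160/117, 160/81]]; det S = 16384/1053
solve [mL_A; mL_B] = S·[w00; w01] and [mR_A; mR_B] = S·[w10; w11]:
  w00 = -1, w01 = -1/2, w10 = -1/2, w11 = 1/2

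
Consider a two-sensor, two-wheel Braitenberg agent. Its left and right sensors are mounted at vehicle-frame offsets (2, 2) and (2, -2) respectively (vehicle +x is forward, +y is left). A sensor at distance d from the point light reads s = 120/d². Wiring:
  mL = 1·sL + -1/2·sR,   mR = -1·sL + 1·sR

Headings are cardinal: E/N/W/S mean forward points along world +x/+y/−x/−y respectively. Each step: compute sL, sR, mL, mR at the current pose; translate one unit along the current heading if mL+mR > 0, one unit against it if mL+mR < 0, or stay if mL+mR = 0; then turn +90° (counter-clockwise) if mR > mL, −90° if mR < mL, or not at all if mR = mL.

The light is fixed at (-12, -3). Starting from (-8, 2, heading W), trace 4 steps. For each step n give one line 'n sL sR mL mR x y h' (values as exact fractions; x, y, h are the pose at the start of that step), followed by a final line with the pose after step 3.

0 120/13 120/53 5580/689 -4800/689 -8 2 W
1 12/5 60/37 294/185 -144/185 -9 2 N
2 120/89 120/41 -420/3649 5760/3649 -9 3 E
3 30/17 6/5 99/85 -48/85 -8 3 N
final -8 4 E

n=0: pose=(-8,2,W); sL=120/13, sR=120/53; mL=5580/689, mR=-4800/689; mL+mR=60/53 → advance +1; mR−mL=-10380/689 → turn -1·90°
n=1: pose=(-9,2,N); sL=12/5, sR=60/37; mL=294/185, mR=-144/185; mL+mR=30/37 → advance +1; mR−mL=-438/185 → turn -1·90°
n=2: pose=(-9,3,E); sL=120/89, sR=120/41; mL=-420/3649, mR=5760/3649; mL+mR=60/41 → advance +1; mR−mL=6180/3649 → turn +1·90°
n=3: pose=(-8,3,N); sL=30/17, sR=6/5; mL=99/85, mR=-48/85; mL+mR=3/5 → advance +1; mR−mL=-147/85 → turn -1·90°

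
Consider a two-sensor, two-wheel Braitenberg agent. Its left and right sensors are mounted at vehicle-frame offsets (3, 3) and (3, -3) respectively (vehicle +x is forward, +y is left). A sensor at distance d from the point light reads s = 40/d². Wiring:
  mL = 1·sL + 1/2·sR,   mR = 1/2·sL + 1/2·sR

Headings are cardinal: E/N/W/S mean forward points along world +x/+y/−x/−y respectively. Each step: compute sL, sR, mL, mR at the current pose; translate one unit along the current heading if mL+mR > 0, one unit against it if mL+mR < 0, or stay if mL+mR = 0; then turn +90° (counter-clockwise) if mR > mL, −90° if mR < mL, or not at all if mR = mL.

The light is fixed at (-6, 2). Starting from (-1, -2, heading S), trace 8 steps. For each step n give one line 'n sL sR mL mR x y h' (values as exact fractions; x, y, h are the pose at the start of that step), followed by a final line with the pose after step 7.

n=0: pose=(-1,-2,S); sL=40/113, sR=40/53; mL=4380/5989, mR=3320/5989; mL+mR=7700/5989 → advance +1; mR−mL=-20/113 → turn -1·90°
n=1: pose=(-1,-3,W); sL=10/17, sR=5; mL=105/34, mR=95/34; mL+mR=100/17 → advance +1; mR−mL=-5/17 → turn -1·90°
n=2: pose=(-2,-3,N); sL=8, sR=40/53; mL=444/53, mR=232/53; mL+mR=676/53 → advance +1; mR−mL=-4 → turn -1·90°
n=3: pose=(-2,-2,E); sL=4/5, sR=20/49; mL=246/245, mR=148/245; mL+mR=394/245 → advance +1; mR−mL=-2/5 → turn -1·90°
n=4: pose=(-1,-2,S); sL=40/113, sR=40/53; mL=4380/5989, mR=3320/5989; mL+mR=7700/5989 → advance +1; mR−mL=-20/113 → turn -1·90°
n=5: pose=(-1,-3,W); sL=10/17, sR=5; mL=105/34, mR=95/34; mL+mR=100/17 → advance +1; mR−mL=-5/17 → turn -1·90°
n=6: pose=(-2,-3,N); sL=8, sR=40/53; mL=444/53, mR=232/53; mL+mR=676/53 → advance +1; mR−mL=-4 → turn -1·90°
n=7: pose=(-2,-2,E); sL=4/5, sR=20/49; mL=246/245, mR=148/245; mL+mR=394/245 → advance +1; mR−mL=-2/5 → turn -1·90°

0 40/113 40/53 4380/5989 3320/5989 -1 -2 S
1 10/17 5 105/34 95/34 -1 -3 W
2 8 40/53 444/53 232/53 -2 -3 N
3 4/5 20/49 246/245 148/245 -2 -2 E
4 40/113 40/53 4380/5989 3320/5989 -1 -2 S
5 10/17 5 105/34 95/34 -1 -3 W
6 8 40/53 444/53 232/53 -2 -3 N
7 4/5 20/49 246/245 148/245 -2 -2 E
final -1 -2 S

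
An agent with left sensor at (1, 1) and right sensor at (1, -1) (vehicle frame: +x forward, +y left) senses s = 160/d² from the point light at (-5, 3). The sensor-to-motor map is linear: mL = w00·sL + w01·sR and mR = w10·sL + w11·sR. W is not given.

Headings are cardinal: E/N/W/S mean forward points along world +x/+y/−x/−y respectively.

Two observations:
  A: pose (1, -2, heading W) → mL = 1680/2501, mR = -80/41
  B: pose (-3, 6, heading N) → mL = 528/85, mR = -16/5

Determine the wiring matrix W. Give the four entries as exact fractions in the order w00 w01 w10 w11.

obs A: pose=(1,-2,W) → sL=160/61, sR=160/41, mL=1680/2501, mR=-80/41
obs B: pose=(-3,6,N) → sL=160/17, sR=32/5, mL=528/85, mR=-16/5
sensor matrix S = [[160/61, 160/41], [160/17, 32/5]]; det S = -847872/42517
solve [mL_A; mL_B] = S·[w00; w01] and [mR_A; mR_B] = S·[w10; w11]:
  w00 = 1, w01 = -1/2, w10 = 0, w11 = -1/2

1 -1/2 0 -1/2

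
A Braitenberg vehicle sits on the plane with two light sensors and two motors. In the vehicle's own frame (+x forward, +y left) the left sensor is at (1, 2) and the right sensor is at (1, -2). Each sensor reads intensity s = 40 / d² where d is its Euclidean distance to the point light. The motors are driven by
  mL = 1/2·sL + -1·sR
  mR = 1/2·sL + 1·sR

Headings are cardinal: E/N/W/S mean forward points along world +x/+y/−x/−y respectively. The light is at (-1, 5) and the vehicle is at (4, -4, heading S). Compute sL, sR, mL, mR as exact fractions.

left sensor world pos  = (6, -5); dL² = 149
right sensor world pos = (2, -5); dR² = 109
sL = 40/149 = 40/149
sR = 40/109 = 40/109
mL = 1/2·sL + -1·sR = -3780/16241
mR = 1/2·sL + 1·sR = 8140/16241

40/149 40/109 -3780/16241 8140/16241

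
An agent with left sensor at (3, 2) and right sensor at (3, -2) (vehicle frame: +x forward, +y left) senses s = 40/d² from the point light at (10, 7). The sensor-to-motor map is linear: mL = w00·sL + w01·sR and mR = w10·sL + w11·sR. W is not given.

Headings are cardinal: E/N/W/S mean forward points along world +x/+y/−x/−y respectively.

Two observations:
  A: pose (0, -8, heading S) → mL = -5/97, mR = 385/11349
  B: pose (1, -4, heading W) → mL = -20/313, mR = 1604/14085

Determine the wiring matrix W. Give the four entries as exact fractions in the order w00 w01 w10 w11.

-1/2 0 -1/2 1

obs A: pose=(0,-8,S) → sL=10/97, sR=10/117, mL=-5/97, mR=385/11349
obs B: pose=(1,-4,W) → sL=40/313, sR=8/45, mL=-20/313, mR=1604/14085
sensor matrix S = [[10/97, 10/117], [40/313, 8/45]]; det S = 8768/1184079
solve [mL_A; mL_B] = S·[w00; w01] and [mR_A; mR_B] = S·[w10; w11]:
  w00 = -1/2, w01 = 0, w10 = -1/2, w11 = 1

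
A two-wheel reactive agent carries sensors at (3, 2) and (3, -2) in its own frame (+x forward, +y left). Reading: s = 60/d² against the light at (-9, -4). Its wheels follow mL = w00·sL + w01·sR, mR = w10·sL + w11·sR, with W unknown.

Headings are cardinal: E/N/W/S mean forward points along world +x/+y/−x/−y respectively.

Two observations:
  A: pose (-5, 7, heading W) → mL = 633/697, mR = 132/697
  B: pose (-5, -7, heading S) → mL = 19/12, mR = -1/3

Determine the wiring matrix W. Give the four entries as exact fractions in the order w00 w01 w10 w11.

1 1/2 1/2 -1/2

obs A: pose=(-5,7,W) → sL=30/41, sR=6/17, mL=633/697, mR=132/697
obs B: pose=(-5,-7,S) → sL=5/6, sR=3/2, mL=19/12, mR=-1/3
sensor matrix S = [[30/41, 6/17], [5/6, 3/2]]; det S = 560/697
solve [mL_A; mL_B] = S·[w00; w01] and [mR_A; mR_B] = S·[w10; w11]:
  w00 = 1, w01 = 1/2, w10 = 1/2, w11 = -1/2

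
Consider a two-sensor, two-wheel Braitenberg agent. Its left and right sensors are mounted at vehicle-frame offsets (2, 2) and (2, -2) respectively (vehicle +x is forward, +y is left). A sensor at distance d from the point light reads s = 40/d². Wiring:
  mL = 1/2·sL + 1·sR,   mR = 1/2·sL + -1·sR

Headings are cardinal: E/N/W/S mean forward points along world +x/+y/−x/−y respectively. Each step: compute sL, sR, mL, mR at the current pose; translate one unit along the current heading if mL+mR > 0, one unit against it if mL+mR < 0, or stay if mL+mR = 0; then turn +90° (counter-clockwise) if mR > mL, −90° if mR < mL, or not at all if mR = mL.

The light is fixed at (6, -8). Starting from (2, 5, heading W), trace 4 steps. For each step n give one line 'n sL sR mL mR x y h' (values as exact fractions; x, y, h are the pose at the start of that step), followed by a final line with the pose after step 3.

n=0: pose=(2,5,W); sL=40/157, sR=40/261; mL=11500/40977, mR=-1060/40977; mL+mR=40/157 → advance +1; mR−mL=-80/261 → turn -1·90°
n=1: pose=(1,5,N); sL=20/137, sR=20/117; mL=3910/16029, mR=-1570/16029; mL+mR=20/137 → advance +1; mR−mL=-40/117 → turn -1·90°
n=2: pose=(1,6,E); sL=8/53, sR=40/153; mL=2732/8109, mR=-1508/8109; mL+mR=8/53 → advance +1; mR−mL=-80/153 → turn -1·90°
n=3: pose=(2,6,S); sL=10/37, sR=2/9; mL=119/333, mR=-29/333; mL+mR=10/37 → advance +1; mR−mL=-4/9 → turn -1·90°

0 40/157 40/261 11500/40977 -1060/40977 2 5 W
1 20/137 20/117 3910/16029 -1570/16029 1 5 N
2 8/53 40/153 2732/8109 -1508/8109 1 6 E
3 10/37 2/9 119/333 -29/333 2 6 S
final 2 5 W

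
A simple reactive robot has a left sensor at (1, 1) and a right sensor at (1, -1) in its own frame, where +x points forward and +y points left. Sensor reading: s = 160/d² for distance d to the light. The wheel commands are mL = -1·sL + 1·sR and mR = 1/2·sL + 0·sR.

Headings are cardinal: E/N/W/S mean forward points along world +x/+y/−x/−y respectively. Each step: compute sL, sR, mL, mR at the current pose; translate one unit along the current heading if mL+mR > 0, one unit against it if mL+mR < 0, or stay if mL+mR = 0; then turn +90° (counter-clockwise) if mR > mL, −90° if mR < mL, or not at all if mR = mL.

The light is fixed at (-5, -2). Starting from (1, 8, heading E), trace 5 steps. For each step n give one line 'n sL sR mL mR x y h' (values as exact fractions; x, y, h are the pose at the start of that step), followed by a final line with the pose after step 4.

n=0: pose=(1,8,E); sL=16/17, sR=16/13; mL=64/221, mR=8/17; mL+mR=168/221 → advance +1; mR−mL=40/221 → turn +1·90°
n=1: pose=(2,8,N); sL=160/157, sR=32/37; mL=-896/5809, mR=80/157; mL+mR=2064/5809 → advance +1; mR−mL=3856/5809 → turn +1·90°
n=2: pose=(2,9,W); sL=20/17, sR=8/9; mL=-44/153, mR=10/17; mL+mR=46/153 → advance +1; mR−mL=134/153 → turn +1·90°
n=3: pose=(1,9,S); sL=160/149, sR=32/25; mL=768/3725, mR=80/149; mL+mR=2768/3725 → advance +1; mR−mL=1232/3725 → turn +1·90°
n=4: pose=(1,8,E); sL=16/17, sR=16/13; mL=64/221, mR=8/17; mL+mR=168/221 → advance +1; mR−mL=40/221 → turn +1·90°

0 16/17 16/13 64/221 8/17 1 8 E
1 160/157 32/37 -896/5809 80/157 2 8 N
2 20/17 8/9 -44/153 10/17 2 9 W
3 160/149 32/25 768/3725 80/149 1 9 S
4 16/17 16/13 64/221 8/17 1 8 E
final 2 8 N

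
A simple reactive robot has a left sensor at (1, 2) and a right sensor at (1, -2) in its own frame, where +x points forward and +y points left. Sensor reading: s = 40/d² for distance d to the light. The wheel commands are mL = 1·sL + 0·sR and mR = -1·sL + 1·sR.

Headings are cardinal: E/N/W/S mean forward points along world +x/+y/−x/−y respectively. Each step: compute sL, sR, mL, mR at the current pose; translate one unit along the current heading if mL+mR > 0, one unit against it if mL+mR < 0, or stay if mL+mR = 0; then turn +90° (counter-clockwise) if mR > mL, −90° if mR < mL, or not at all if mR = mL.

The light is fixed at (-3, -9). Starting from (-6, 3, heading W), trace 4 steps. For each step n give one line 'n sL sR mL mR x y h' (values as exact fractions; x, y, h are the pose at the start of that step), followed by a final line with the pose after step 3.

0 10/29 10/53 10/29 -240/1537 -6 3 W
1 8/41 40/173 8/41 256/7093 -7 3 N
2 20/117 4/13 20/117 16/117 -7 4 E
3 8/29 40/169 8/29 -192/4901 -6 4 S
final -6 3 W

n=0: pose=(-6,3,W); sL=10/29, sR=10/53; mL=10/29, mR=-240/1537; mL+mR=10/53 → advance +1; mR−mL=-770/1537 → turn -1·90°
n=1: pose=(-7,3,N); sL=8/41, sR=40/173; mL=8/41, mR=256/7093; mL+mR=40/173 → advance +1; mR−mL=-1128/7093 → turn -1·90°
n=2: pose=(-7,4,E); sL=20/117, sR=4/13; mL=20/117, mR=16/117; mL+mR=4/13 → advance +1; mR−mL=-4/117 → turn -1·90°
n=3: pose=(-6,4,S); sL=8/29, sR=40/169; mL=8/29, mR=-192/4901; mL+mR=40/169 → advance +1; mR−mL=-1544/4901 → turn -1·90°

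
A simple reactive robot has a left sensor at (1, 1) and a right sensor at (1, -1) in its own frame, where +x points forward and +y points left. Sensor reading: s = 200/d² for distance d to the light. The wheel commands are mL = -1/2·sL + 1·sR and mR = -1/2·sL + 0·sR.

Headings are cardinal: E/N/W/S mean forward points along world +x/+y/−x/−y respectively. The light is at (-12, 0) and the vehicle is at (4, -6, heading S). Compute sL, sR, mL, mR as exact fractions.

left sensor world pos  = (5, -7); dL² = 338
right sensor world pos = (3, -7); dR² = 274
sL = 200/338 = 100/169
sR = 200/274 = 100/137
mL = -1/2·sL + 1·sR = 10050/23153
mR = -1/2·sL + 0·sR = -50/169

100/169 100/137 10050/23153 -50/169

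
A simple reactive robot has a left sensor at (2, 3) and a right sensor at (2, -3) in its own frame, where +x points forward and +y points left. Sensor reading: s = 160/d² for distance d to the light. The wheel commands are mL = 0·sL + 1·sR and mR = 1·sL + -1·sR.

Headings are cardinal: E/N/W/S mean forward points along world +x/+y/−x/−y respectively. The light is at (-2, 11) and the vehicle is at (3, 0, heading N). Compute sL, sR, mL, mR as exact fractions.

left sensor world pos  = (0, 2); dL² = 85
right sensor world pos = (6, 2); dR² = 145
sL = 160/85 = 32/17
sR = 160/145 = 32/29
mL = 0·sL + 1·sR = 32/29
mR = 1·sL + -1·sR = 384/493

32/17 32/29 32/29 384/493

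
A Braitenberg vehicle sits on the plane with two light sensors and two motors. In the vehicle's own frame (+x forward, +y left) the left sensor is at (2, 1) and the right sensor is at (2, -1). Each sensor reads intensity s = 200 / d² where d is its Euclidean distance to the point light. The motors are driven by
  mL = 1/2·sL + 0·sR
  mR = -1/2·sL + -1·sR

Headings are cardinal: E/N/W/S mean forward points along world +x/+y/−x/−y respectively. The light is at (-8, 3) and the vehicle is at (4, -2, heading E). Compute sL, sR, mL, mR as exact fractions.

50/53 25/29 25/53 -2050/1537

left sensor world pos  = (6, -1); dL² = 212
right sensor world pos = (6, -3); dR² = 232
sL = 200/212 = 50/53
sR = 200/232 = 25/29
mL = 1/2·sL + 0·sR = 25/53
mR = -1/2·sL + -1·sR = -2050/1537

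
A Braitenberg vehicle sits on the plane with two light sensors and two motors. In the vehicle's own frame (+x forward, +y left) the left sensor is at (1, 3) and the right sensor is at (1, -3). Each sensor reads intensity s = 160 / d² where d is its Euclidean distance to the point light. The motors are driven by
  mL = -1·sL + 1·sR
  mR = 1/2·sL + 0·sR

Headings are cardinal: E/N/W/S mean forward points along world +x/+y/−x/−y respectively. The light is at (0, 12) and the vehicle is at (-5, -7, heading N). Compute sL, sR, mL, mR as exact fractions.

left sensor world pos  = (-8, -6); dL² = 388
right sensor world pos = (-2, -6); dR² = 328
sL = 160/388 = 40/97
sR = 160/328 = 20/41
mL = -1·sL + 1·sR = 300/3977
mR = 1/2·sL + 0·sR = 20/97

40/97 20/41 300/3977 20/97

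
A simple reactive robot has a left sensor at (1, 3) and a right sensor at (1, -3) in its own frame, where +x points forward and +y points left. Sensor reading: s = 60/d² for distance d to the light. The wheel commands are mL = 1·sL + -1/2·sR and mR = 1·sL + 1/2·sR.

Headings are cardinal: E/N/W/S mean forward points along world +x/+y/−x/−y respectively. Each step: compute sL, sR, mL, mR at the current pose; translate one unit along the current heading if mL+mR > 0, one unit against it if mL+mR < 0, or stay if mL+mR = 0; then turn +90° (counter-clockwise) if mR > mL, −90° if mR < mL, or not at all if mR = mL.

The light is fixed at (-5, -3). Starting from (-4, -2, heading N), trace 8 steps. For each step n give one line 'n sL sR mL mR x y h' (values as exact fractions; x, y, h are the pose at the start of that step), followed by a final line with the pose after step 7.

n=0: pose=(-4,-2,N); sL=15/2, sR=3; mL=6, mR=9; mL+mR=15 → advance +1; mR−mL=3 → turn +1·90°
n=1: pose=(-4,-1,W); sL=60, sR=12/5; mL=294/5, mR=306/5; mL+mR=120 → advance +1; mR−mL=12/5 → turn +1·90°
n=2: pose=(-5,-1,S); sL=6, sR=6; mL=3, mR=9; mL+mR=12 → advance +1; mR−mL=6 → turn +1·90°
n=3: pose=(-5,-2,E); sL=60/17, sR=12; mL=-42/17, mR=162/17; mL+mR=120/17 → advance +1; mR−mL=12 → turn +1·90°
n=4: pose=(-4,-2,N); sL=15/2, sR=3; mL=6, mR=9; mL+mR=15 → advance +1; mR−mL=3 → turn +1·90°
n=5: pose=(-4,-1,W); sL=60, sR=12/5; mL=294/5, mR=306/5; mL+mR=120 → advance +1; mR−mL=12/5 → turn +1·90°
n=6: pose=(-5,-1,S); sL=6, sR=6; mL=3, mR=9; mL+mR=12 → advance +1; mR−mL=6 → turn +1·90°
n=7: pose=(-5,-2,E); sL=60/17, sR=12; mL=-42/17, mR=162/17; mL+mR=120/17 → advance +1; mR−mL=12 → turn +1·90°

0 15/2 3 6 9 -4 -2 N
1 60 12/5 294/5 306/5 -4 -1 W
2 6 6 3 9 -5 -1 S
3 60/17 12 -42/17 162/17 -5 -2 E
4 15/2 3 6 9 -4 -2 N
5 60 12/5 294/5 306/5 -4 -1 W
6 6 6 3 9 -5 -1 S
7 60/17 12 -42/17 162/17 -5 -2 E
final -4 -2 N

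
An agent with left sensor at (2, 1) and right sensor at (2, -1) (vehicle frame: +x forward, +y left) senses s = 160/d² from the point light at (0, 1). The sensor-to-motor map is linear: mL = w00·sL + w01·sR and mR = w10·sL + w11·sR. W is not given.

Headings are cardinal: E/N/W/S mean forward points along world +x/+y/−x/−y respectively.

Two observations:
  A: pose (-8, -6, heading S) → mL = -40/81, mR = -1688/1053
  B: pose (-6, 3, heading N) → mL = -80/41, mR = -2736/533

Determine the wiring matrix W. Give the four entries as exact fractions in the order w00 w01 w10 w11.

obs A: pose=(-8,-6,S) → sL=16/13, sR=80/81, mL=-40/81, mR=-1688/1053
obs B: pose=(-6,3,N) → sL=32/13, sR=160/41, mL=-80/41, mR=-2736/533
sensor matrix S = [[16/13, 80/81], [32/13, 160/41]]; det S = 102400/43173
solve [mL_A; mL_B] = S·[w00; w01] and [mR_A; mR_B] = S·[w10; w11]:
  w00 = 0, w01 = -1/2, w10 = -1/2, w11 = -1

0 -1/2 -1/2 -1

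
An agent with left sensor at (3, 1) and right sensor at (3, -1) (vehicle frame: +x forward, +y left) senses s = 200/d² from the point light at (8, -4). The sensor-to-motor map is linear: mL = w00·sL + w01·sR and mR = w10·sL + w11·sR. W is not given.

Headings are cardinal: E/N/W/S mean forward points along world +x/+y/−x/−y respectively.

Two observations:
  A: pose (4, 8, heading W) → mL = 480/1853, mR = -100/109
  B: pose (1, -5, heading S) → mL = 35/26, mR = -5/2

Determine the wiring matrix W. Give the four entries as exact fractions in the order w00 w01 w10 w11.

obs A: pose=(4,8,W) → sL=20/17, sR=100/109, mL=480/1853, mR=-100/109
obs B: pose=(1,-5,S) → sL=50/13, sR=5/2, mL=35/26, mR=-5/2
sensor matrix S = [[20/17, 100/109], [50/13, 5/2]]; det S = -14150/24089
solve [mL_A; mL_B] = S·[w00; w01] and [mR_A; mR_B] = S·[w10; w11]:
  w00 = 1, w01 = -1, w10 = 0, w11 = -1

1 -1 0 -1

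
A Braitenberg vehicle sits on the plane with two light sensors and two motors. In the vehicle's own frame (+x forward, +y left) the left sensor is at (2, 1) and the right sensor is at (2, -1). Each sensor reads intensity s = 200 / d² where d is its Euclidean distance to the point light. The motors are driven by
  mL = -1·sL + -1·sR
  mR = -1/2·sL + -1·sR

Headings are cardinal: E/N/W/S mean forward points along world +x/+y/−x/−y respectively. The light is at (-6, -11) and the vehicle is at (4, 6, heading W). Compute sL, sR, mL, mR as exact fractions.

left sensor world pos  = (2, 5); dL² = 320
right sensor world pos = (2, 7); dR² = 388
sL = 200/320 = 5/8
sR = 200/388 = 50/97
mL = -1·sL + -1·sR = -885/776
mR = -1/2·sL + -1·sR = -1285/1552

5/8 50/97 -885/776 -1285/1552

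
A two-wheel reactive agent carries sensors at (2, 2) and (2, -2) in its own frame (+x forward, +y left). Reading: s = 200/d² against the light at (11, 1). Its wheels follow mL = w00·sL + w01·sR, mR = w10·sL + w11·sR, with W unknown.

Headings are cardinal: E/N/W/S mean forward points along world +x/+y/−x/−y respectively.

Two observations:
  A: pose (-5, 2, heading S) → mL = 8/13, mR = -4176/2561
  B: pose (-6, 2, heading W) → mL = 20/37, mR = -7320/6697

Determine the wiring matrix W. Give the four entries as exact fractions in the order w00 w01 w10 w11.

obs A: pose=(-5,2,S) → sL=200/197, sR=8/13, mL=8/13, mR=-4176/2561
obs B: pose=(-6,2,W) → sL=100/181, sR=20/37, mL=20/37, mR=-7320/6697
sensor matrix S = [[200/197, 8/13], [100/181, 20/37]]; det S = 3580800/17151017
solve [mL_A; mL_B] = S·[w00; w01] and [mR_A; mR_B] = S·[w10; w11]:
  w00 = 0, w01 = 1, w10 = -1, w11 = -1

0 1 -1 -1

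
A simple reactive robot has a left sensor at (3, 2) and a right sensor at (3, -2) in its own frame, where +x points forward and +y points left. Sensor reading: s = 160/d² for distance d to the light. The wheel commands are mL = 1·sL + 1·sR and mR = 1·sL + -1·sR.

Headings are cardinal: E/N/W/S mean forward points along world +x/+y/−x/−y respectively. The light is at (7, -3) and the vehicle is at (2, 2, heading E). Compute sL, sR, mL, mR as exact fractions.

left sensor world pos  = (5, 4); dL² = 53
right sensor world pos = (5, 0); dR² = 13
sL = 160/53 = 160/53
sR = 160/13 = 160/13
mL = 1·sL + 1·sR = 10560/689
mR = 1·sL + -1·sR = -6400/689

160/53 160/13 10560/689 -6400/689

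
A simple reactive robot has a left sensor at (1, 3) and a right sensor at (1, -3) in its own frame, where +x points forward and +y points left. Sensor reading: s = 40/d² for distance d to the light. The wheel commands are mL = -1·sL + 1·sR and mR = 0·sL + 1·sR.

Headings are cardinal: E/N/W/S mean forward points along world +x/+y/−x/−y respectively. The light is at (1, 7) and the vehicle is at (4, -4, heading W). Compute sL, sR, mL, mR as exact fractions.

1/5 10/17 33/85 10/17

left sensor world pos  = (3, -7); dL² = 200
right sensor world pos = (3, -1); dR² = 68
sL = 40/200 = 1/5
sR = 40/68 = 10/17
mL = -1·sL + 1·sR = 33/85
mR = 0·sL + 1·sR = 10/17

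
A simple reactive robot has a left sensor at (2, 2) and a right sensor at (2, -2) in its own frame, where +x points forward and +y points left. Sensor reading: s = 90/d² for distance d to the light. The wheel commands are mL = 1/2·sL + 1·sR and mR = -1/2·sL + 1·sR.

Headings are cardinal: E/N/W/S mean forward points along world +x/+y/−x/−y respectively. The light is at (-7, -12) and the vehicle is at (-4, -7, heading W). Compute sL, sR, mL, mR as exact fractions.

9 9/5 63/10 -27/10

left sensor world pos  = (-6, -9); dL² = 10
right sensor world pos = (-6, -5); dR² = 50
sL = 90/10 = 9
sR = 90/50 = 9/5
mL = 1/2·sL + 1·sR = 63/10
mR = -1/2·sL + 1·sR = -27/10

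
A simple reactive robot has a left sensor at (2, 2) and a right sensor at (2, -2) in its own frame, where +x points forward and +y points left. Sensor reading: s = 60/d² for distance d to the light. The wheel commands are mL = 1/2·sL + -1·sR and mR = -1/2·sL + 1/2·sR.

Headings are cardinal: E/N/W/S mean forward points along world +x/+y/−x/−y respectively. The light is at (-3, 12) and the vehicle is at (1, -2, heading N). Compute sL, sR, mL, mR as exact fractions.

left sensor world pos  = (-1, 0); dL² = 148
right sensor world pos = (3, 0); dR² = 180
sL = 60/148 = 15/37
sR = 60/180 = 1/3
mL = 1/2·sL + -1·sR = -29/222
mR = -1/2·sL + 1/2·sR = -4/111

15/37 1/3 -29/222 -4/111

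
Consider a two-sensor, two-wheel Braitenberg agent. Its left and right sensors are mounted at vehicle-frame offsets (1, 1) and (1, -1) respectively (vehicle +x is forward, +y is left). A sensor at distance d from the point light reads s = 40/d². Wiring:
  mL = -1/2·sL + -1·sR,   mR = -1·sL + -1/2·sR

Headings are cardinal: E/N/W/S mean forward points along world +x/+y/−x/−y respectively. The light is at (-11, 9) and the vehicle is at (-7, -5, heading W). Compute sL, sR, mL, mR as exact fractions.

left sensor world pos  = (-8, -6); dL² = 234
right sensor world pos = (-8, -4); dR² = 178
sL = 40/234 = 20/117
sR = 40/178 = 20/89
mL = -1/2·sL + -1·sR = -3230/10413
mR = -1·sL + -1/2·sR = -2950/10413

20/117 20/89 -3230/10413 -2950/10413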